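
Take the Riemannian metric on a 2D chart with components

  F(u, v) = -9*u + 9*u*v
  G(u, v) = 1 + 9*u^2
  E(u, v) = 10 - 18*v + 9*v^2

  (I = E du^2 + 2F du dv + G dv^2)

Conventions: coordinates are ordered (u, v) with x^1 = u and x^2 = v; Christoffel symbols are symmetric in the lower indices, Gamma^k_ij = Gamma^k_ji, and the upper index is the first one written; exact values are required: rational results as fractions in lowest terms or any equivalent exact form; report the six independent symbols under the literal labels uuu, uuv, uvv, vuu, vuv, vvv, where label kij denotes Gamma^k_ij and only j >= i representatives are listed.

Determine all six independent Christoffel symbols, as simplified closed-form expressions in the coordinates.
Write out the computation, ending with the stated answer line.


E = 10 - 18*v + 9*v^2; F = -9*u + 9*u*v; G = 1 + 9*u^2
Gamma^k_ij = (1/2) g^{kl} (d_i g_jl + d_j g_il - d_l g_ij), with g^inv = (1/(EG-F^2)) [[G, -F], [-F, E]]
first partials: E_u = 0, E_v = -18 + 18*v, F_u = -9 + 9*v, F_v = 9*u, G_u = 18*u, G_v = 0
D = EG - F^2 = 10 - 18*v + 9*v^2 + 9*u^2
expanded: Gamma^u_uu = (G E_u - 2F F_u + F E_v)/(2D), Gamma^u_uv = (G E_v - F G_u)/(2D), Gamma^u_vv = (2G F_v - G G_u - F G_v)/(2D), Gamma^v_uu = (2E F_u - E E_v - F E_u)/(2D), Gamma^v_uv = (E G_u - F E_v)/(2D), Gamma^v_vv = (E G_v - 2F F_v + F G_u)/(2D); substitute and cancel common factors

Answer: Gamma_uuu = 0, Gamma_uuv = (9*v - 9)/(9*u^2 + 9*v^2 - 18*v + 10), Gamma_uvv = 0, Gamma_vuu = 0, Gamma_vuv = 9*u/(9*u^2 + 9*v^2 - 18*v + 10), Gamma_vvv = 0


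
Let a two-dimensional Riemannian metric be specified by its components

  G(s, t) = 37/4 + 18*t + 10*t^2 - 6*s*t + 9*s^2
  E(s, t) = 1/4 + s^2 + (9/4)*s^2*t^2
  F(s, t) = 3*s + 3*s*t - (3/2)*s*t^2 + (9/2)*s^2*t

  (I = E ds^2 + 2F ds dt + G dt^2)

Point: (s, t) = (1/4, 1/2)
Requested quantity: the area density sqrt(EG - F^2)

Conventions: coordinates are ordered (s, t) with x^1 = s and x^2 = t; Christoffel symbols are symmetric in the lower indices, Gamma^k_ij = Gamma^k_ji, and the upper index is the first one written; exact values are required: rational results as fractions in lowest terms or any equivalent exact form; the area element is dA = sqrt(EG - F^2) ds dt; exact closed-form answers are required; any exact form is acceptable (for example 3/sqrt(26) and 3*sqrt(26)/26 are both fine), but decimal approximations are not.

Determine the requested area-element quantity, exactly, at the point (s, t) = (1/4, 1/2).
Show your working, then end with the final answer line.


E = 89/256, F = 75/64, G = 329/16; EG - F^2 = 2957/512

Answer: sqrt(EG - F^2) = sqrt(5914)/32


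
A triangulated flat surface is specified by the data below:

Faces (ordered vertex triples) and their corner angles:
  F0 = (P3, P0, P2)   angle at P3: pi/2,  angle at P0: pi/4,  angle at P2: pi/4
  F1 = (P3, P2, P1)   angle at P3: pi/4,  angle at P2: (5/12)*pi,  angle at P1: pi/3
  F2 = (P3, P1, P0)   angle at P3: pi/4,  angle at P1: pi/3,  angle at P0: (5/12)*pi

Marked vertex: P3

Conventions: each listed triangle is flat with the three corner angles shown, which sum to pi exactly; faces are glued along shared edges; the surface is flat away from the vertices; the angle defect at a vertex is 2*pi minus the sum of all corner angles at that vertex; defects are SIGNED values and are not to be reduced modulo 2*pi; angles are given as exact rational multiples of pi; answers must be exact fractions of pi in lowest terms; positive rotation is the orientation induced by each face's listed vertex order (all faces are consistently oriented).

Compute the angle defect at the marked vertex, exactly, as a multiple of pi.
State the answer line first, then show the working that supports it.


Answer: defect(P3) = pi

Sum of corner angles at P3: pi
defect = 2*pi - pi


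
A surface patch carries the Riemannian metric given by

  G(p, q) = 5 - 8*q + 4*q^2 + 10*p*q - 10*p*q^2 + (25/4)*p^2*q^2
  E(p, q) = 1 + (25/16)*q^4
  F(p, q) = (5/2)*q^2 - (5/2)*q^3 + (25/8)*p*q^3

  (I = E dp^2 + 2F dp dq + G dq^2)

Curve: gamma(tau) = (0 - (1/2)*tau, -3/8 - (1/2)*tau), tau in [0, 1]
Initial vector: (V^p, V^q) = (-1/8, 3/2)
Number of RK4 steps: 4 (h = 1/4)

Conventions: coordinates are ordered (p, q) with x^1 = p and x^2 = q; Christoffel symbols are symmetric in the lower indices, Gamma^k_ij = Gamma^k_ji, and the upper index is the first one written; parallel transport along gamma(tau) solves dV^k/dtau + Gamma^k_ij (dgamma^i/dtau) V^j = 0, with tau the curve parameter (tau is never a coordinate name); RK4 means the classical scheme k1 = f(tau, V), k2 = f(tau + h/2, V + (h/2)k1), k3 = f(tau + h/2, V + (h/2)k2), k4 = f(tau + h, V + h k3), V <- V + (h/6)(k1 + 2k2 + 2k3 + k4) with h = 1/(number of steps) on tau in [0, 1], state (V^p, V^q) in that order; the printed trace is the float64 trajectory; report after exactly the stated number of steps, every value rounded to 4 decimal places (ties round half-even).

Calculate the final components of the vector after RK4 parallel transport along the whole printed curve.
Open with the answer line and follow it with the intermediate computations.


Answer: V^p = -0.1990, V^q = 0.9204

gamma'(tau) = (-1/2, -1/2); f(tau, V)^k = -Gamma^k_ij(gamma(tau)) gamma'^i(tau) V^j; h = 1/4; intermediate values shown to 6 dp
curve data and Christoffel symbols at the stage parameters:
  tau = 0.000000: gamma = (0.000000, -0.375000), gamma' = (-0.500000, -0.500000); Gamma_ppp = 0.000000, Gamma_ppq = -0.019177, Gamma_pqq = -0.040911, Gamma_qpp = 0.000000, Gamma_qpq = -0.300012, Gamma_qqq = -0.640026
  tau = 0.125000: gamma = (-0.062500, -0.437500), gamma' = (-0.500000, -0.500000); Gamma_ppp = 0.000000, Gamma_ppq = -0.026921, Gamma_pqq = -0.053073, Gamma_qpp = 0.000000, Gamma_qpq = -0.331183, Gamma_qqq = -0.652903
  tau = 0.250000: gamma = (-0.125000, -0.500000), gamma' = (-0.500000, -0.500000); Gamma_ppp = 0.000000, Gamma_ppq = -0.035320, Gamma_pqq = -0.065342, Gamma_qpp = 0.000000, Gamma_qpq = -0.356733, Gamma_qqq = -0.659956
  tau = 0.375000: gamma = (-0.187500, -0.562500), gamma' = (-0.500000, -0.500000); Gamma_ppp = 0.000000, Gamma_ppq = -0.044003, Gamma_pqq = -0.077251, Gamma_qpp = 0.000000, Gamma_qpq = -0.377017, Gamma_qqq = -0.661875
  tau = 0.500000: gamma = (-0.250000, -0.625000), gamma' = (-0.500000, -0.500000); Gamma_ppp = 0.000000, Gamma_ppq = -0.052643, Gamma_pqq = -0.088441, Gamma_qpp = 0.000000, Gamma_qpq = -0.392510, Gamma_qqq = -0.659417
  tau = 0.625000: gamma = (-0.312500, -0.687500), gamma' = (-0.500000, -0.500000); Gamma_ppp = 0.000000, Gamma_ppq = -0.060976, Gamma_pqq = -0.098670, Gamma_qpp = 0.000000, Gamma_qpq = -0.403751, Gamma_qqq = -0.653343
  tau = 0.750000: gamma = (-0.375000, -0.750000), gamma' = (-0.500000, -0.500000); Gamma_ppp = 0.000000, Gamma_ppq = -0.068806, Gamma_pqq = -0.107795, Gamma_qpp = 0.000000, Gamma_qpq = -0.411305, Gamma_qqq = -0.644377
  tau = 0.875000: gamma = (-0.437500, -0.812500), gamma' = (-0.500000, -0.500000); Gamma_ppp = 0.000000, Gamma_ppq = -0.076003, Gamma_pqq = -0.115758, Gamma_qpp = 0.000000, Gamma_qpq = -0.415721, Gamma_qqq = -0.633176
  tau = 1.000000: gamma = (-0.500000, -0.875000), gamma' = (-0.500000, -0.500000); Gamma_ppp = 0.000000, Gamma_ppq = -0.082494, Gamma_pqq = -0.122562, Gamma_qpp = 0.000000, Gamma_qpq = -0.417518, Gamma_qqq = -0.620313
step 0: V^p = -0.1250, V^q = 1.5000
step 1: k1 = (-0.043867, -0.686278), k2 = (-0.054808, -0.674248), k3 = (-0.054850, -0.674761), k4 = (-0.064557, -0.652022); V <- V + (h/6)(k1 + 2k2 + 2k3 + k4): V^p = -0.1387, V^q = 1.3318
step 2: k1 = (-0.064583, -0.652292), k2 = (-0.072573, -0.621795), k3 = (-0.072782, -0.623587), k4 = (-0.078824, -0.587710); V <- V + (h/6)(k1 + 2k2 + 2k3 + k4): V^p = -0.1567, V^q = 1.1764
step 3: k1 = (-0.078858, -0.587966), k2 = (-0.082956, -0.549289), k3 = (-0.083326, -0.551741), k4 = (-0.085585, -0.511610); V <- V + (h/6)(k1 + 2k2 + 2k3 + k4): V^p = -0.1775, V^q = 1.0388
step 4: k1 = (-0.085622, -0.511829), k2 = (-0.086316, -0.472135), k3 = (-0.086789, -0.474719), k4 = (-0.086124, -0.435892); V <- V + (h/6)(k1 + 2k2 + 2k3 + k4): V^p = -0.1990, V^q = 0.9204


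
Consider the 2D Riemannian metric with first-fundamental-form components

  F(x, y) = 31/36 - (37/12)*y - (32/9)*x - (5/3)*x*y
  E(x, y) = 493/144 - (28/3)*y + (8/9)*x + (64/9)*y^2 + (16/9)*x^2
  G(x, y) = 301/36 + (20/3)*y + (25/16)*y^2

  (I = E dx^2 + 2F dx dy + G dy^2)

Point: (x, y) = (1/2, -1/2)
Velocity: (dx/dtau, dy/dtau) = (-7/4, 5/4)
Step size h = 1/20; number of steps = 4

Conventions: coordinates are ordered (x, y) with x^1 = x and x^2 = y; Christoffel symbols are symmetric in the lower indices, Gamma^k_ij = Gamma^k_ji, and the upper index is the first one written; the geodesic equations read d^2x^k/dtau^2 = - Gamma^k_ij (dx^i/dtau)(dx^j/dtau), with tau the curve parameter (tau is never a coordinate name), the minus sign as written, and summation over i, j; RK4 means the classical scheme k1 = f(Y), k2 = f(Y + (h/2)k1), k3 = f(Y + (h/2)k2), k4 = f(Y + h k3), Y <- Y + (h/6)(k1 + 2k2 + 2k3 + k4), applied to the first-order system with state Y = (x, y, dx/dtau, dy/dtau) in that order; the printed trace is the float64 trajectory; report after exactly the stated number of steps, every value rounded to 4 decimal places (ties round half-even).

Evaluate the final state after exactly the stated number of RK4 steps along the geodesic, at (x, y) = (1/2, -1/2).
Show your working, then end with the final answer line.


f(Y) = (dx/dtau, dy/dtau, -Gamma^x_ij Y'^i Y'^j, -Gamma^y_ij Y'^i Y'^j) with the Gammas evaluated at the stage position; h = 0.050000; intermediate values shown to 6 dp
step 0: x = 0.5000, y = -0.5000, dx/dtau = -1.7500, dy/dtau = 1.2500
step 1:
  k1: at (x, y) = (0.500000, -0.500000), (dx/dtau, dy/dtau) = (-1.750000, 1.250000); Gamma_xxx = 0.026143, Gamma_xxy = -0.778864, Gamma_xyy = -0.417488, Gamma_yxx = 1.010033, Gamma_yxy = 0.149734, Gamma_yyy = 0.551263; k1 = (-1.750000, 1.250000, -2.835265, -3.299492)
  k2: at (x, y) = (0.456250, -0.468750), (dx/dtau, dy/dtau) = (-1.820882, 1.167513); Gamma_xxx = 0.028251, Gamma_xxy = -0.804615, Gamma_xyy = -0.435383, Gamma_yxx = 0.931330, Gamma_yxy = 0.150073, Gamma_yyy = 0.547366; k2 = (-1.820882, 1.167513, -2.921271, -3.195955)
  k3: at (x, y) = (0.454478, -0.470812), (dx/dtau, dy/dtau) = (-1.823032, 1.170101); Gamma_xxx = 0.026128, Gamma_xxy = -0.804199, Gamma_xyy = -0.434700, Gamma_yxx = 0.936710, Gamma_yxy = 0.152138, Gamma_yyy = 0.548715; k3 = (-1.823032, 1.170101, -2.922596, -3.215312)
  k4: at (x, y) = (0.408848, -0.441495), (dx/dtau, dy/dtau) = (-1.896130, 1.089234); Gamma_xxx = 0.025481, Gamma_xxy = -0.831241, Gamma_xyy = -0.453502, Gamma_yxx = 0.866634, Gamma_yxy = 0.155364, Gamma_yyy = 0.546721; k4 = (-1.896130, 1.089234, -2.987137, -3.122709)
  Y <- Y + (h/6)(k1 + 2k2 + 2k3 + k4): x = 0.4089, y = -0.4415, dx/dtau = -1.8959, dy/dtau = 1.0896
step 2:
  k1: at (x, y) = (0.408884, -0.441546), (dx/dtau, dy/dtau) = (-1.895918, 1.089627); Gamma_xxx = 0.025463, Gamma_xxy = -0.831206, Gamma_xyy = -0.453473, Gamma_yxx = 0.866757, Gamma_yxy = 0.155378, Gamma_yyy = 0.546735; k1 = (-1.895918, 1.089627, -2.987407, -3.122718)
  k2: at (x, y) = (0.361486, -0.414305), (dx/dtau, dy/dtau) = (-1.970603, 1.011559); Gamma_xxx = 0.021975, Gamma_xxy = -0.859490, Gamma_xyy = -0.473130, Gamma_yxx = 0.805068, Gamma_yxy = 0.161559, Gamma_yyy = 0.546725; k2 = (-1.970603, 1.011559, -3.027784, -3.041640)
  k3: at (x, y) = (0.359619, -0.416257), (dx/dtau, dy/dtau) = (-1.971612, 1.013586); Gamma_xxx = 0.019858, Gamma_xxy = -0.859062, Gamma_xyy = -0.472367, Gamma_yxx = 0.809790, Gamma_yxy = 0.163607, Gamma_yyy = 0.548050; k3 = (-1.971612, 1.013586, -3.025398, -3.056999)
  k4: at (x, y) = (0.310303, -0.390867), (dx/dtau, dy/dtau) = (-2.047188, 0.936777); Gamma_xxx = 0.013511, Gamma_xxy = -0.888708, Gamma_xyy = -0.492888, Gamma_yxx = 0.755135, Gamma_yxy = 0.172748, Gamma_yyy = 0.550026; k4 = (-2.047188, 0.936777, -3.032746, -2.984850)
  Y <- Y + (h/6)(k1 + 2k2 + 2k3 + k4): x = 0.3103, y = -0.3909, dx/dtau = -2.0470, dy/dtau = 0.9371
step 3:
  k1: at (x, y) = (0.310321, -0.390907), (dx/dtau, dy/dtau) = (-2.046972, 0.937087); Gamma_xxx = 0.013494, Gamma_xxy = -0.888680, Gamma_xyy = -0.492862, Gamma_yxx = 0.755224, Gamma_yxy = 0.172763, Gamma_yyy = 0.550038; k1 = (-2.046972, 0.937087, -3.033055, -2.984684)
  k2: at (x, y) = (0.259147, -0.367480), (dx/dtau, dy/dtau) = (-2.122798, 0.862470); Gamma_xxx = 0.004145, Gamma_xxy = -0.919667, Gamma_xyy = -0.514196, Gamma_yxx = 0.707528, Gamma_yxy = 0.184990, Gamma_yyy = 0.554105; k2 = (-2.122798, 0.862470, -3.003739, -2.923111)
  k3: at (x, y) = (0.257251, -0.369345), (dx/dtau, dy/dtau) = (-2.122066, 0.864009); Gamma_xxx = 0.002021, Gamma_xxy = -0.919203, Gamma_xyy = -0.513336, Gamma_yxx = 0.711822, Gamma_yxy = 0.187032, Gamma_yyy = 0.555407; k3 = (-2.122066, 0.864009, -2.996578, -2.934228)
  k4: at (x, y) = (0.204218, -0.347707), (dx/dtau, dy/dtau) = (-2.196801, 0.790375); Gamma_xxx = -0.010390, Gamma_xxy = -0.951599, Gamma_xyy = -0.535443, Gamma_yxx = 0.670249, Gamma_yxy = 0.202391, Gamma_yyy = 0.561579; k4 = (-2.196801, 0.790375, -2.919886, -2.882572)
  Y <- Y + (h/6)(k1 + 2k2 + 2k3 + k4): x = 0.2042, y = -0.3477, dx/dtau = -2.1966, dy/dtau = 0.7906
step 4:
  k1: at (x, y) = (0.204208, -0.347737), (dx/dtau, dy/dtau) = (-2.196585, 0.790571); Gamma_xxx = -0.010414, Gamma_xxy = -0.951582, Gamma_xyy = -0.535425, Gamma_yxx = 0.670315, Gamma_yxy = 0.202413, Gamma_yyy = 0.561594; k1 = (-2.196585, 0.790571, -2.920062, -2.882257)
  k2: at (x, y) = (0.149294, -0.327973), (dx/dtau, dy/dtau) = (-2.269587, 0.718514); Gamma_xxx = -0.026103, Gamma_xxy = -0.985400, Gamma_xyy = -0.558258, Gamma_yxx = 0.634924, Gamma_yxy = 0.221099, Gamma_yyy = 0.570003; k2 = (-2.269587, 0.718514, -2.791180, -2.843671)
  k3: at (x, y) = (0.147469, -0.329774), (dx/dtau, dy/dtau) = (-2.266365, 0.719479); Gamma_xxx = -0.028218, Gamma_xxy = -0.984852, Gamma_xyy = -0.557273, Gamma_yxx = 0.638966, Gamma_yxy = 0.223118, Gamma_yyy = 0.571263; k3 = (-2.266365, 0.719479, -2.778393, -2.850071)
  k4: at (x, y) = (0.090890, -0.311763), (dx/dtau, dy/dtau) = (-2.335505, 0.648067); Gamma_xxx = -0.047227, Gamma_xxy = -1.020044, Gamma_xyy = -0.580710, Gamma_yxx = 0.609324, Gamma_yxy = 0.245151, Gamma_yyy = 0.581895; k4 = (-2.335505, 0.648067, -2.586307, -2.825894)
  Y <- Y + (h/6)(k1 + 2k2 + 2k3 + k4): x = 0.0908, y = -0.3118, dx/dtau = -2.3353, dy/dtau = 0.6481

Answer: x = 0.0908, y = -0.3118, dx/dtau = -2.3353, dy/dtau = 0.6481


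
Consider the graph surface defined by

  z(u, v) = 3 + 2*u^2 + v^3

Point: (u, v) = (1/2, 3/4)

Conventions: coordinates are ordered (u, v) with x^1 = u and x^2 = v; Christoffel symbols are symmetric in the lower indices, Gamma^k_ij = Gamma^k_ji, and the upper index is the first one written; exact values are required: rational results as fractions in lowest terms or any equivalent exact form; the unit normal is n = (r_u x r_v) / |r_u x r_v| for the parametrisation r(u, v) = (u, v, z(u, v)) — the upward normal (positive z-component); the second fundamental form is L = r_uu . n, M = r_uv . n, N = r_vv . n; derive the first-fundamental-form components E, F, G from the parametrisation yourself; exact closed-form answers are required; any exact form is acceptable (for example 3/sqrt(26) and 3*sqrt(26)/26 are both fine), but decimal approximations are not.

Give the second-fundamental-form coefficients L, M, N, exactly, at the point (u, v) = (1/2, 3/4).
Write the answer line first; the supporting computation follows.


Answer: L = 64*sqrt(41)/287, M = 0, N = 72*sqrt(41)/287

z_u = 2, z_v = 27/16, z_uu = 4, z_uv = 0, z_vv = 9/2
E = 5, F = 27/8, G = 985/256; answer radicand W^2 = 2009/256
unnormalised second-form numerators: l = 4, m = 0, n = 9/2; L = l/sqrt(2009/256), and similarly M = m/sqrt(W^2), N = n/sqrt(W^2)


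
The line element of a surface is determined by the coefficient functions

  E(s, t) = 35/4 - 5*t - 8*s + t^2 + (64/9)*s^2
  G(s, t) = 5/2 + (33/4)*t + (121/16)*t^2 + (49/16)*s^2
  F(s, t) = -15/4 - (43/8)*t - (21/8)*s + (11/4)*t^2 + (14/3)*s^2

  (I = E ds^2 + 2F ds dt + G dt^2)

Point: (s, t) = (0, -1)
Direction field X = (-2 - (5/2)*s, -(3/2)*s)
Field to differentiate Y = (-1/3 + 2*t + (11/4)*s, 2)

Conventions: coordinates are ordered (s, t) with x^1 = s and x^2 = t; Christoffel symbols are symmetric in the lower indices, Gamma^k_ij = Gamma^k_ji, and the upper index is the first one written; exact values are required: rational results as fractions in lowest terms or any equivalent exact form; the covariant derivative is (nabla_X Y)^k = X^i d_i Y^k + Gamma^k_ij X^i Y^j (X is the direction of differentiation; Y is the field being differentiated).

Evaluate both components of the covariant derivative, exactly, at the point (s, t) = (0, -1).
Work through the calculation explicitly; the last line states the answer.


E = 59/4, F = 35/8, G = 29/16 at the point
E_s = -8, E_t = -7, F_s = -21/8, F_t = -87/8, G_s = 0, G_t = -55/8
EG - F^2 = 243/32;  g^inv = (32/243) * [[29/16, -35/8], [-35/8, 59/4]]
first-kind symbols [ij,l] = (1/2)(d_i g_jl + d_j g_il - d_l g_ij): [ss,s] = E_s/2 = -4, [ss,t] = F_s - E_t/2 = 7/8, [st,s] = E_t/2 = -7/2, [st,t] = G_s/2 = 0, [tt,s] = F_t - G_s/2 = -87/8, [tt,t] = G_t/2 = -55/16
Gamma^s_ij = (G*[ij,s] - F*[ij,t])/(EG - F^2), Gamma^t_ij = (E*[ij,t] - F*[ij,s])/(EG - F^2)
Gamma_sss = -709/486, Gamma_sst = -203/243, Gamma_stt = -299/486, Gamma_tss = 973/243, Gamma_tst = 490/243, Gamma_ttt = -100/243
X = (-2, 0), Y = (-7/3, 2) at the point

Answer: (nabla_X Y)^s = -13073/1458, (nabla_X Y)^t = 7742/729


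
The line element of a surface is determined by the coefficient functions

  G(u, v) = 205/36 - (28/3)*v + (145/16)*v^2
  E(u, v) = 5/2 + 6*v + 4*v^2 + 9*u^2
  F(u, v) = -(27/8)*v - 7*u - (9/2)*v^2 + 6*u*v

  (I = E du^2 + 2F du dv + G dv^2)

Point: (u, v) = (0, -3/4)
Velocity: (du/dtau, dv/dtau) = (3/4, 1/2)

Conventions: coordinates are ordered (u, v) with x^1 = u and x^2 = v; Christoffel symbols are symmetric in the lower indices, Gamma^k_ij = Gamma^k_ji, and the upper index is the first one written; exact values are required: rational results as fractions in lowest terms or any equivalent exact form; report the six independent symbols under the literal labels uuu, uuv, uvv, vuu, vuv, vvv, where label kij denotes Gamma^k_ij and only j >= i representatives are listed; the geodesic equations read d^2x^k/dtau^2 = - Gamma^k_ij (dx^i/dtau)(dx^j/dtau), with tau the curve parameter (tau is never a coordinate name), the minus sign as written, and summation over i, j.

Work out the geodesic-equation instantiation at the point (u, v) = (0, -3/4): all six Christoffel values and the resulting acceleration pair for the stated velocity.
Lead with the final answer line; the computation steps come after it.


Answer: Gamma_uuu = 0, Gamma_uuv = 0, Gamma_uvv = 27/2, Gamma_vuu = -26496/40993, Gamma_vuv = 0, Gamma_vvv = -26412/40993; accelerations (d^2u/dtau^2, d^2v/dtau^2) = (-27/8, 21507/40993)

E = 1/4, F = 0, G = 40993/2304 at the point
E_u = 0, E_v = 0, F_u = -23/2, F_v = 27/8, G_u = 0, G_v = -2201/96
EG - F^2 = 40993/9216;  g^inv = (9216/40993) * [[40993/2304, 0], [0, 1/4]]
first-kind symbols [ij,l] = (1/2)(d_i g_jl + d_j g_il - d_l g_ij): [uu,u] = E_u/2 = 0, [uu,v] = F_u - E_v/2 = -23/2, [uv,u] = E_v/2 = 0, [uv,v] = G_u/2 = 0, [vv,u] = F_v - G_u/2 = 27/8, [vv,v] = G_v/2 = -2201/192
Gamma^u_ij = (G*[ij,u] - F*[ij,v])/(EG - F^2), Gamma^v_ij = (E*[ij,v] - F*[ij,u])/(EG - F^2)
Gamma_uuu = 0, Gamma_uuv = 0, Gamma_uvv = 27/2, Gamma_vuu = -26496/40993, Gamma_vuv = 0, Gamma_vvv = -26412/40993
d^2u/dtau^2 = -(Gamma_uuu*(3/4)^2 + 2*Gamma_uuv*(3/4)*(1/2) + Gamma_uvv*(1/2)^2) = -27/8
d^2v/dtau^2 = -(Gamma_vuu*(3/4)^2 + 2*Gamma_vuv*(3/4)*(1/2) + Gamma_vvv*(1/2)^2) = 21507/40993


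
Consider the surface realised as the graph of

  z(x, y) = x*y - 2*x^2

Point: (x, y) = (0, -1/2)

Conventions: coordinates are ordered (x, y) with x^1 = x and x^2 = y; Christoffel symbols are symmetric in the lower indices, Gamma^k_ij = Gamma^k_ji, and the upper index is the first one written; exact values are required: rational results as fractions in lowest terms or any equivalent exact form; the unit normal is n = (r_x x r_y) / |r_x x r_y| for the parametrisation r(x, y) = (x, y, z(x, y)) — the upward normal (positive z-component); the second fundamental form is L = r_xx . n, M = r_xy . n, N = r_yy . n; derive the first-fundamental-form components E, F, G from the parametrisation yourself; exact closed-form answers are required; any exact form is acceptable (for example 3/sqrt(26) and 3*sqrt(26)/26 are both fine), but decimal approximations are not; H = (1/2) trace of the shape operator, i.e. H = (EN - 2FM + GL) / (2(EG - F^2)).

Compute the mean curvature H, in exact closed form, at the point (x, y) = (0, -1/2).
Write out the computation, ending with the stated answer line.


z_x = -1/2, z_y = 0, z_xx = -4, z_xy = 1, z_yy = 0
E = 5/4, F = 0, G = 1; answer radicand W^2 = 5/4
unnormalised second-form numerators: l = -4, m = 1, n = 0; L = l/sqrt(5/4), and similarly M = m/sqrt(W^2), N = n/sqrt(W^2)
H = (E*n - 2*F*m + G*l) / (2*(EG - F^2)*sqrt(W^2)); E*n - 2*F*m + G*l = -4, EG - F^2 = 5/4, so H = (-8/5)/sqrt(5/4)

Answer: H = -16*sqrt(5)/25


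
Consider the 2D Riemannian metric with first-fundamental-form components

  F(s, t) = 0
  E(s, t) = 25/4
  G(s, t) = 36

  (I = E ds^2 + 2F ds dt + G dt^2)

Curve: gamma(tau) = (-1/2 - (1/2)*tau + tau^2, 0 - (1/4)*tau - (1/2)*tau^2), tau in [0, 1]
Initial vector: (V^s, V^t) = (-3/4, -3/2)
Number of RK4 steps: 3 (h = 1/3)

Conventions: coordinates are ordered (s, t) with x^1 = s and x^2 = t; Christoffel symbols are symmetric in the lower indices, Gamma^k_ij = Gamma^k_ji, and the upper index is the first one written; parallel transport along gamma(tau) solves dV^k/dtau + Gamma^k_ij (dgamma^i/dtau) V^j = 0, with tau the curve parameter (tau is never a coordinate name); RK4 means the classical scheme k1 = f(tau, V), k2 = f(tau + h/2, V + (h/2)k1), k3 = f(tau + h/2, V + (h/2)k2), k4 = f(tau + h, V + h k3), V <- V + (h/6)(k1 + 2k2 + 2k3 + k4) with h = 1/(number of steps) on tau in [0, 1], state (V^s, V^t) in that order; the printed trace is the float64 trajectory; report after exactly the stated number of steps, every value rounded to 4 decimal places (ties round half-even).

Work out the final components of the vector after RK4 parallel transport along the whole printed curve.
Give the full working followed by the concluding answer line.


gamma'(tau) = (-1/2 + 2*tau, -1/4 - tau); f(tau, V)^k = -Gamma^k_ij(gamma(tau)) gamma'^i(tau) V^j; h = 1/3; intermediate values shown to 6 dp
curve data and Christoffel symbols at the stage parameters:
  tau = 0.000000: gamma = (-0.500000, 0.000000), gamma' = (-0.500000, -0.250000); Gamma_sss = 0.000000, Gamma_sst = 0.000000, Gamma_stt = 0.000000, Gamma_tss = 0.000000, Gamma_tst = 0.000000, Gamma_ttt = 0.000000
  tau = 0.166667: gamma = (-0.555556, -0.055556), gamma' = (-0.166667, -0.416667); Gamma_sss = 0.000000, Gamma_sst = 0.000000, Gamma_stt = 0.000000, Gamma_tss = 0.000000, Gamma_tst = 0.000000, Gamma_ttt = 0.000000
  tau = 0.333333: gamma = (-0.555556, -0.138889), gamma' = (0.166667, -0.583333); Gamma_sss = 0.000000, Gamma_sst = 0.000000, Gamma_stt = 0.000000, Gamma_tss = 0.000000, Gamma_tst = 0.000000, Gamma_ttt = 0.000000
  tau = 0.500000: gamma = (-0.500000, -0.250000), gamma' = (0.500000, -0.750000); Gamma_sss = 0.000000, Gamma_sst = 0.000000, Gamma_stt = 0.000000, Gamma_tss = 0.000000, Gamma_tst = 0.000000, Gamma_ttt = 0.000000
  tau = 0.666667: gamma = (-0.388889, -0.388889), gamma' = (0.833333, -0.916667); Gamma_sss = 0.000000, Gamma_sst = 0.000000, Gamma_stt = 0.000000, Gamma_tss = 0.000000, Gamma_tst = 0.000000, Gamma_ttt = 0.000000
  tau = 0.833333: gamma = (-0.222222, -0.555556), gamma' = (1.166667, -1.083333); Gamma_sss = 0.000000, Gamma_sst = 0.000000, Gamma_stt = 0.000000, Gamma_tss = 0.000000, Gamma_tst = 0.000000, Gamma_ttt = 0.000000
  tau = 1.000000: gamma = (0.000000, -0.750000), gamma' = (1.500000, -1.250000); Gamma_sss = 0.000000, Gamma_sst = 0.000000, Gamma_stt = 0.000000, Gamma_tss = 0.000000, Gamma_tst = 0.000000, Gamma_ttt = 0.000000
step 0: V^s = -0.7500, V^t = -1.5000
step 1: k1 = (0.000000, 0.000000), k2 = (0.000000, 0.000000), k3 = (0.000000, 0.000000), k4 = (0.000000, 0.000000); V <- V + (h/6)(k1 + 2k2 + 2k3 + k4): V^s = -0.7500, V^t = -1.5000
step 2: k1 = (0.000000, 0.000000), k2 = (0.000000, 0.000000), k3 = (0.000000, 0.000000), k4 = (0.000000, 0.000000); V <- V + (h/6)(k1 + 2k2 + 2k3 + k4): V^s = -0.7500, V^t = -1.5000
step 3: k1 = (0.000000, 0.000000), k2 = (0.000000, 0.000000), k3 = (0.000000, 0.000000), k4 = (0.000000, 0.000000); V <- V + (h/6)(k1 + 2k2 + 2k3 + k4): V^s = -0.7500, V^t = -1.5000

Answer: V^s = -0.7500, V^t = -1.5000


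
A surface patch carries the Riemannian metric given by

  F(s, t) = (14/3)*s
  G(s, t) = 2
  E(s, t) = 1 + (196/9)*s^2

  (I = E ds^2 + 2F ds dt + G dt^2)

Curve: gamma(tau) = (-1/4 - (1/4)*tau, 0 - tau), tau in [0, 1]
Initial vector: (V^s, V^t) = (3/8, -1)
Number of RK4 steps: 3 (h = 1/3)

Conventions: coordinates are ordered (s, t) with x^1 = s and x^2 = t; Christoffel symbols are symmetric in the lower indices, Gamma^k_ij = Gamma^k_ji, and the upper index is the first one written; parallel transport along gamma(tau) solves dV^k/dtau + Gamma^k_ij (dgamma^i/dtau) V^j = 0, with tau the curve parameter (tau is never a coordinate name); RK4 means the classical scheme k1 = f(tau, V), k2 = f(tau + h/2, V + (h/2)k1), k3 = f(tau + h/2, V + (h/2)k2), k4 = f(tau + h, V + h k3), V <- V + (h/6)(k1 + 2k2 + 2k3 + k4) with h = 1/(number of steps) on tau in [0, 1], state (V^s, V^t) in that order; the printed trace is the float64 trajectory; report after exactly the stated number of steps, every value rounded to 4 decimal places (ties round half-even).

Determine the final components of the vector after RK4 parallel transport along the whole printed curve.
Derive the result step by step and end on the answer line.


gamma'(tau) = (-1/4, -1); f(tau, V)^k = -Gamma^k_ij(gamma(tau)) gamma'^i(tau) V^j; h = 1/3; intermediate values shown to 6 dp
curve data and Christoffel symbols at the stage parameters:
  tau = 0.000000: gamma = (-0.250000, 0.000000), gamma' = (-0.250000, -1.000000); Gamma_sss = -1.619835, Gamma_sst = 0.000000, Gamma_stt = 0.000000, Gamma_tss = 1.388430, Gamma_tst = 0.000000, Gamma_ttt = 0.000000
  tau = 0.166667: gamma = (-0.291667, -0.166667), gamma' = (-0.250000, -1.000000); Gamma_sss = -1.648708, Gamma_sst = 0.000000, Gamma_stt = 0.000000, Gamma_tss = 1.211296, Gamma_tst = 0.000000, Gamma_ttt = 0.000000
  tau = 0.333333: gamma = (-0.333333, -0.333333), gamma' = (-0.250000, -1.000000); Gamma_sss = -1.642458, Gamma_sst = 0.000000, Gamma_stt = 0.000000, Gamma_tss = 1.055866, Gamma_tst = 0.000000, Gamma_ttt = 0.000000
  tau = 0.500000: gamma = (-0.375000, -0.500000), gamma' = (-0.250000, -1.000000); Gamma_sss = -1.613169, Gamma_sst = 0.000000, Gamma_stt = 0.000000, Gamma_tss = 0.921811, Gamma_tst = 0.000000, Gamma_ttt = 0.000000
  tau = 0.666667: gamma = (-0.416667, -0.666667), gamma' = (-0.250000, -1.000000); Gamma_sss = -1.569674, Gamma_sst = 0.000000, Gamma_stt = 0.000000, Gamma_tss = 0.807261, Gamma_tst = 0.000000, Gamma_ttt = 0.000000
  tau = 0.833333: gamma = (-0.458333, -0.833333), gamma' = (-0.250000, -1.000000); Gamma_sss = -1.518132, Gamma_sst = 0.000000, Gamma_stt = 0.000000, Gamma_tss = 0.709776, Gamma_tst = 0.000000, Gamma_ttt = 0.000000
  tau = 1.000000: gamma = (-0.500000, -1.000000), gamma' = (-0.250000, -1.000000); Gamma_sss = -1.462687, Gamma_sst = 0.000000, Gamma_stt = 0.000000, Gamma_tss = 0.626866, Gamma_tst = 0.000000, Gamma_ttt = 0.000000
step 0: V^s = 0.3750, V^t = -1.0000
step 1: k1 = (-0.151860, 0.130165), k2 = (-0.144134, 0.105895), k3 = (-0.144665, 0.106284), k4 = (-0.134180, 0.086259); V <- V + (h/6)(k1 + 2k2 + 2k3 + k4): V^s = 0.3270, V^t = -0.9644
step 2: k1 = (-0.134279, 0.086322), k2 = (-0.122859, 0.070205), k3 = (-0.123627, 0.070644), k4 = (-0.112158, 0.057681); V <- V + (h/6)(k1 + 2k2 + 2k3 + k4): V^s = 0.2859, V^t = -0.9408
step 3: k1 = (-0.112209, 0.057707), k2 = (-0.101427, 0.047420), k3 = (-0.102109, 0.047739), k4 = (-0.092115, 0.039478); V <- V + (h/6)(k1 + 2k2 + 2k3 + k4): V^s = 0.2520, V^t = -0.9248

Answer: V^s = 0.2520, V^t = -0.9248


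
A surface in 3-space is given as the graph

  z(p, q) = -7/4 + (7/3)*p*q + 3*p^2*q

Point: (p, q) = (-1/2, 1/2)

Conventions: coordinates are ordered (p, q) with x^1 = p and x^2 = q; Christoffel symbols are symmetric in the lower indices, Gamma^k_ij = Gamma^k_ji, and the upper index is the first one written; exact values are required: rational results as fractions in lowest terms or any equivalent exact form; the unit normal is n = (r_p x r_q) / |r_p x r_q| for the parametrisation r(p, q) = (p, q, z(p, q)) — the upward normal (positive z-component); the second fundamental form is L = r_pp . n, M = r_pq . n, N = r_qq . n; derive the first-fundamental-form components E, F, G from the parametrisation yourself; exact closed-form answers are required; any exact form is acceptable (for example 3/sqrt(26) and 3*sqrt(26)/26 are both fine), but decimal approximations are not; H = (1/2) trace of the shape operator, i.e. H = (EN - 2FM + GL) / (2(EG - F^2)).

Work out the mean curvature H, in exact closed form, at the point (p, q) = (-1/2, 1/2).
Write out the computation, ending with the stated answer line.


z_p = -1/3, z_q = -5/12, z_pp = 3, z_pq = -2/3, z_qq = 0
E = 10/9, F = 5/36, G = 169/144; answer radicand W^2 = 185/144
unnormalised second-form numerators: l = 3, m = -2/3, n = 0; L = l/sqrt(185/144), and similarly M = m/sqrt(W^2), N = n/sqrt(W^2)
H = (E*n - 2*F*m + G*l) / (2*(EG - F^2)*sqrt(W^2)); E*n - 2*F*m + G*l = 1601/432, EG - F^2 = 185/144, so H = (1601/1110)/sqrt(185/144)

Answer: H = 3202*sqrt(185)/34225


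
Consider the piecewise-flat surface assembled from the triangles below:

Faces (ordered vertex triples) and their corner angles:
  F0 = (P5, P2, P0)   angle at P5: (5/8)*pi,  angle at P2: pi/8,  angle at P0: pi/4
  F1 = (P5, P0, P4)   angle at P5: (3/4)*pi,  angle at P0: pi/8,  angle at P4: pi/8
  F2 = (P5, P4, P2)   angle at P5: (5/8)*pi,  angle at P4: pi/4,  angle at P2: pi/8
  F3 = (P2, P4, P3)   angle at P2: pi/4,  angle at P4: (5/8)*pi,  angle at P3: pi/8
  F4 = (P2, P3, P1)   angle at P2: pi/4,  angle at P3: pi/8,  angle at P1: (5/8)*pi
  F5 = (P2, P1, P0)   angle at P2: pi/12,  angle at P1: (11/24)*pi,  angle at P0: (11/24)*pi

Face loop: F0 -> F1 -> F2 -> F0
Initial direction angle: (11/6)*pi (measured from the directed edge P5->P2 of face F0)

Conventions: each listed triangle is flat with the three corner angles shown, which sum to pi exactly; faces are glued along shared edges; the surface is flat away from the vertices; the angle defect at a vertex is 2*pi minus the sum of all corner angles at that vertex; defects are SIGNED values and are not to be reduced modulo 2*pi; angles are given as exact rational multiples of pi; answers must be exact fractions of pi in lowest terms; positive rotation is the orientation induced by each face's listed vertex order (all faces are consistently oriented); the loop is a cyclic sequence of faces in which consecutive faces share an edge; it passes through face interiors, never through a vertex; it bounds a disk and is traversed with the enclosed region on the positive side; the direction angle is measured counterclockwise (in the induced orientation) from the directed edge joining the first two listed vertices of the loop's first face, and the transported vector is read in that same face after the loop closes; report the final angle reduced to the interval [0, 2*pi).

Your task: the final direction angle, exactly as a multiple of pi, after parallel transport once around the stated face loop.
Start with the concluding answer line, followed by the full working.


Answer: final direction angle = (11/6)*pi

enclosed vertex P5: corner angles sum to 2*pi, defect = 2*pi - 2*pi = 0
adding the enclosed defects to the starting angle (mod 2*pi, induced orientation) gives the holonomy
final angle = (11/6)*pi + 0 = (11/6)*pi (mod 2*pi)


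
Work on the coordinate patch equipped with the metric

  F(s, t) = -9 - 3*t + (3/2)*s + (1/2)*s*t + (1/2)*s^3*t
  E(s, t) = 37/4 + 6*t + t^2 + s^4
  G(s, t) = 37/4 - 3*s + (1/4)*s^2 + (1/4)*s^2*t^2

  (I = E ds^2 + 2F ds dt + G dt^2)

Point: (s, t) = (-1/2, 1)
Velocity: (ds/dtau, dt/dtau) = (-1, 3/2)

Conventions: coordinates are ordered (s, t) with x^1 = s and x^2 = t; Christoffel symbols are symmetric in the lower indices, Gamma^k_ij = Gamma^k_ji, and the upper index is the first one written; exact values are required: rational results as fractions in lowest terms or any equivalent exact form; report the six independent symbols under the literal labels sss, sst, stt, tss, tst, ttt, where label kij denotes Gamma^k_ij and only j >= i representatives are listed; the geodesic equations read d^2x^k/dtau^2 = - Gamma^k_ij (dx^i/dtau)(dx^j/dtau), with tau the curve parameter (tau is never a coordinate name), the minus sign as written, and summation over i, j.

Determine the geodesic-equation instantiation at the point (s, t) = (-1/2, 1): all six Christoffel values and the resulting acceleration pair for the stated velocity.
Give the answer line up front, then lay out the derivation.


Answer: Gamma_sss = -6130/1733, Gamma_sst = 5284/1733, Gamma_stt = -4141/1733, Gamma_tss = -7622/1733, Gamma_tst = 6068/1733, Gamma_ttt = -4964/1733; accelerations (d^2s/dtau^2, d^2t/dtau^2) = (125197/6932, 36995/1733)

E = 261/16, F = -209/16, G = 87/8 at the point
E_s = -1/2, E_t = 8, F_s = 19/8, F_t = -53/16, G_s = -7/2, G_t = 1/8
EG - F^2 = 1733/256;  g^inv = (256/1733) * [[87/8, 209/16], [209/16, 261/16]]
first-kind symbols [ij,l] = (1/2)(d_i g_jl + d_j g_il - d_l g_ij): [ss,s] = E_s/2 = -1/4, [ss,t] = F_s - E_t/2 = -13/8, [st,s] = E_t/2 = 4, [st,t] = G_s/2 = -7/4, [tt,s] = F_t - G_s/2 = -25/16, [tt,t] = G_t/2 = 1/16
Gamma^s_ij = (G*[ij,s] - F*[ij,t])/(EG - F^2), Gamma^t_ij = (E*[ij,t] - F*[ij,s])/(EG - F^2)
Gamma_sss = -6130/1733, Gamma_sst = 5284/1733, Gamma_stt = -4141/1733, Gamma_tss = -7622/1733, Gamma_tst = 6068/1733, Gamma_ttt = -4964/1733
d^2s/dtau^2 = -(Gamma_sss*(-1)^2 + 2*Gamma_sst*(-1)*(3/2) + Gamma_stt*(3/2)^2) = 125197/6932
d^2t/dtau^2 = -(Gamma_tss*(-1)^2 + 2*Gamma_tst*(-1)*(3/2) + Gamma_ttt*(3/2)^2) = 36995/1733


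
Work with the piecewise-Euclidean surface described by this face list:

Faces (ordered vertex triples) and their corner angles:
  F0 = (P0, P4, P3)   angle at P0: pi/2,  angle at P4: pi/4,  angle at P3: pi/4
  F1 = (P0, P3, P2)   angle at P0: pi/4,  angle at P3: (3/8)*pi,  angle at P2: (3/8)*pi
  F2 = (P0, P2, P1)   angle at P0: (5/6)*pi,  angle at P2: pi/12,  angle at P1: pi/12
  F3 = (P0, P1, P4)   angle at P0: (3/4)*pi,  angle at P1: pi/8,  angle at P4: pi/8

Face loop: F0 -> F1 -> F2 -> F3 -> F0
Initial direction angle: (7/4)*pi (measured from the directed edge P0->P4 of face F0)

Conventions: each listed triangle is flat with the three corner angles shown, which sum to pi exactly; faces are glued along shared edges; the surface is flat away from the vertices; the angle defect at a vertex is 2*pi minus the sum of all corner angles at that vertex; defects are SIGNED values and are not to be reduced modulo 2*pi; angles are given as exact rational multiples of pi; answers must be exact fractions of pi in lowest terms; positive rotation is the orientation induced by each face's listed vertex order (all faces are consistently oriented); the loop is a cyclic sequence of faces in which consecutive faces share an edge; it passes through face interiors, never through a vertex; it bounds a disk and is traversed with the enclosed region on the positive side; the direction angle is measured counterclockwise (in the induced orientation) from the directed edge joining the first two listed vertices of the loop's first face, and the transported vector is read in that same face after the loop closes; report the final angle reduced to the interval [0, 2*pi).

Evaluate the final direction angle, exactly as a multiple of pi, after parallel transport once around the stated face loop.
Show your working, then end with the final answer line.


enclosed vertex P0: corner angles sum to (7/3)*pi, defect = 2*pi - (7/3)*pi = -pi/3
summing the enclosed defects onto the initial angle, mod 2*pi in the induced orientation:
final angle = (7/4)*pi - pi/3 = (17/12)*pi (mod 2*pi)

Answer: final direction angle = (17/12)*pi


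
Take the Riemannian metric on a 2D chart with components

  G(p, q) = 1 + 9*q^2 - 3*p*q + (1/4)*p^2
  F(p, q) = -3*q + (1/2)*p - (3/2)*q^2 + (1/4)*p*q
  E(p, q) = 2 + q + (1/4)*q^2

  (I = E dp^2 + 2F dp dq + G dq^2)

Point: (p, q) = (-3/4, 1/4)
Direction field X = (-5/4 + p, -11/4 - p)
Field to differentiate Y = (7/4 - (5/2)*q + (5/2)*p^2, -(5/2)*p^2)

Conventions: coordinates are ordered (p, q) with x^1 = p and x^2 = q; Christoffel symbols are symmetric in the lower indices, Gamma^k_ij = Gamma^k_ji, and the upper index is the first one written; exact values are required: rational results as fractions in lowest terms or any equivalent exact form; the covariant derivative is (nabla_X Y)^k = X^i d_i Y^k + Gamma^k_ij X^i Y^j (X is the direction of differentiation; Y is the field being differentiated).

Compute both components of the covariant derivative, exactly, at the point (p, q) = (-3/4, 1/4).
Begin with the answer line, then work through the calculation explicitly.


Answer: (nabla_X Y)^p = 4273/452, (nabla_X Y)^q = -2013/452

E = 145/64, F = -81/64, G = 145/64 at the point
E_p = 0, E_q = 9/8, F_p = 9/16, F_q = -63/16, G_p = -9/8, G_q = 27/4
EG - F^2 = 113/32;  g^inv = (32/113) * [[145/64, 81/64], [81/64, 145/64]]
first-kind symbols [ij,l] = (1/2)(d_i g_jl + d_j g_il - d_l g_ij): [pp,p] = E_p/2 = 0, [pp,q] = F_p - E_q/2 = 0, [pq,p] = E_q/2 = 9/16, [pq,q] = G_p/2 = -9/16, [qq,p] = F_q - G_p/2 = -27/8, [qq,q] = G_q/2 = 27/8
Gamma^p_ij = (G*[ij,p] - F*[ij,q])/(EG - F^2), Gamma^q_ij = (E*[ij,q] - F*[ij,p])/(EG - F^2)
Gamma_ppp = 0, Gamma_ppq = 18/113, Gamma_pqq = -108/113, Gamma_qpp = 0, Gamma_qpq = -18/113, Gamma_qqq = 108/113
X = (-2, -2), Y = (81/32, -45/32) at the point


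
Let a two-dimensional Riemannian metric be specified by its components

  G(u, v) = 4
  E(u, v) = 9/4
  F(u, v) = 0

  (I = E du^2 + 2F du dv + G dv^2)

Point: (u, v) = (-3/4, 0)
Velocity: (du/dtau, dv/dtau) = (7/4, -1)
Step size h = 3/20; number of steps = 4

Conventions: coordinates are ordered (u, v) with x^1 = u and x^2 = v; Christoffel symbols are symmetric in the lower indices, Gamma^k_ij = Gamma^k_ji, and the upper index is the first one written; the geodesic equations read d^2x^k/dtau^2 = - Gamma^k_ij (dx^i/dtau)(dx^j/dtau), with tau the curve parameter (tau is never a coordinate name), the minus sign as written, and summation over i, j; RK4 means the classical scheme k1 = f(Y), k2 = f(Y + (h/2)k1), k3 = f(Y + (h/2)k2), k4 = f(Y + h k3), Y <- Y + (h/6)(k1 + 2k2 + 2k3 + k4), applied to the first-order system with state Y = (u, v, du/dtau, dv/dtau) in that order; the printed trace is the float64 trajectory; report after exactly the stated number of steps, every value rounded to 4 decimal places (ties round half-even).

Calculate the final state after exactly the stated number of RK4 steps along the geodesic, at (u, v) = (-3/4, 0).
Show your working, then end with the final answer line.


f(Y) = (du/dtau, dv/dtau, -Gamma^u_ij Y'^i Y'^j, -Gamma^v_ij Y'^i Y'^j) with the Gammas evaluated at the stage position; h = 0.150000; intermediate values shown to 6 dp
step 0: u = -0.7500, v = 0.0000, du/dtau = 1.7500, dv/dtau = -1.0000
step 1:
  k1: at (u, v) = (-0.750000, 0.000000), (du/dtau, dv/dtau) = (1.750000, -1.000000); Gamma_uuu = 0.000000, Gamma_uuv = 0.000000, Gamma_uvv = 0.000000, Gamma_vuu = 0.000000, Gamma_vuv = 0.000000, Gamma_vvv = 0.000000; k1 = (1.750000, -1.000000, 0.000000, 0.000000)
  k2: at (u, v) = (-0.618750, -0.075000), (du/dtau, dv/dtau) = (1.750000, -1.000000); Gamma_uuu = 0.000000, Gamma_uuv = 0.000000, Gamma_uvv = 0.000000, Gamma_vuu = 0.000000, Gamma_vuv = 0.000000, Gamma_vvv = 0.000000; k2 = (1.750000, -1.000000, 0.000000, 0.000000)
  k3: at (u, v) = (-0.618750, -0.075000), (du/dtau, dv/dtau) = (1.750000, -1.000000); Gamma_uuu = 0.000000, Gamma_uuv = 0.000000, Gamma_uvv = 0.000000, Gamma_vuu = 0.000000, Gamma_vuv = 0.000000, Gamma_vvv = 0.000000; k3 = (1.750000, -1.000000, 0.000000, 0.000000)
  k4: at (u, v) = (-0.487500, -0.150000), (du/dtau, dv/dtau) = (1.750000, -1.000000); Gamma_uuu = 0.000000, Gamma_uuv = 0.000000, Gamma_uvv = 0.000000, Gamma_vuu = 0.000000, Gamma_vuv = 0.000000, Gamma_vvv = 0.000000; k4 = (1.750000, -1.000000, 0.000000, 0.000000)
  Y <- Y + (h/6)(k1 + 2k2 + 2k3 + k4): u = -0.4875, v = -0.1500, du/dtau = 1.7500, dv/dtau = -1.0000
step 2:
  k1: at (u, v) = (-0.487500, -0.150000), (du/dtau, dv/dtau) = (1.750000, -1.000000); Gamma_uuu = 0.000000, Gamma_uuv = 0.000000, Gamma_uvv = 0.000000, Gamma_vuu = 0.000000, Gamma_vuv = 0.000000, Gamma_vvv = 0.000000; k1 = (1.750000, -1.000000, 0.000000, 0.000000)
  k2: at (u, v) = (-0.356250, -0.225000), (du/dtau, dv/dtau) = (1.750000, -1.000000); Gamma_uuu = 0.000000, Gamma_uuv = 0.000000, Gamma_uvv = 0.000000, Gamma_vuu = 0.000000, Gamma_vuv = 0.000000, Gamma_vvv = 0.000000; k2 = (1.750000, -1.000000, 0.000000, 0.000000)
  k3: at (u, v) = (-0.356250, -0.225000), (du/dtau, dv/dtau) = (1.750000, -1.000000); Gamma_uuu = 0.000000, Gamma_uuv = 0.000000, Gamma_uvv = 0.000000, Gamma_vuu = 0.000000, Gamma_vuv = 0.000000, Gamma_vvv = 0.000000; k3 = (1.750000, -1.000000, 0.000000, 0.000000)
  k4: at (u, v) = (-0.225000, -0.300000), (du/dtau, dv/dtau) = (1.750000, -1.000000); Gamma_uuu = 0.000000, Gamma_uuv = 0.000000, Gamma_uvv = 0.000000, Gamma_vuu = 0.000000, Gamma_vuv = 0.000000, Gamma_vvv = 0.000000; k4 = (1.750000, -1.000000, 0.000000, 0.000000)
  Y <- Y + (h/6)(k1 + 2k2 + 2k3 + k4): u = -0.2250, v = -0.3000, du/dtau = 1.7500, dv/dtau = -1.0000
step 3:
  k1: at (u, v) = (-0.225000, -0.300000), (du/dtau, dv/dtau) = (1.750000, -1.000000); Gamma_uuu = 0.000000, Gamma_uuv = 0.000000, Gamma_uvv = 0.000000, Gamma_vuu = 0.000000, Gamma_vuv = 0.000000, Gamma_vvv = 0.000000; k1 = (1.750000, -1.000000, 0.000000, 0.000000)
  k2: at (u, v) = (-0.093750, -0.375000), (du/dtau, dv/dtau) = (1.750000, -1.000000); Gamma_uuu = 0.000000, Gamma_uuv = 0.000000, Gamma_uvv = 0.000000, Gamma_vuu = 0.000000, Gamma_vuv = 0.000000, Gamma_vvv = 0.000000; k2 = (1.750000, -1.000000, 0.000000, 0.000000)
  k3: at (u, v) = (-0.093750, -0.375000), (du/dtau, dv/dtau) = (1.750000, -1.000000); Gamma_uuu = 0.000000, Gamma_uuv = 0.000000, Gamma_uvv = 0.000000, Gamma_vuu = 0.000000, Gamma_vuv = 0.000000, Gamma_vvv = 0.000000; k3 = (1.750000, -1.000000, 0.000000, 0.000000)
  k4: at (u, v) = (0.037500, -0.450000), (du/dtau, dv/dtau) = (1.750000, -1.000000); Gamma_uuu = 0.000000, Gamma_uuv = 0.000000, Gamma_uvv = 0.000000, Gamma_vuu = 0.000000, Gamma_vuv = 0.000000, Gamma_vvv = 0.000000; k4 = (1.750000, -1.000000, 0.000000, 0.000000)
  Y <- Y + (h/6)(k1 + 2k2 + 2k3 + k4): u = 0.0375, v = -0.4500, du/dtau = 1.7500, dv/dtau = -1.0000
step 4:
  k1: at (u, v) = (0.037500, -0.450000), (du/dtau, dv/dtau) = (1.750000, -1.000000); Gamma_uuu = 0.000000, Gamma_uuv = 0.000000, Gamma_uvv = 0.000000, Gamma_vuu = 0.000000, Gamma_vuv = 0.000000, Gamma_vvv = 0.000000; k1 = (1.750000, -1.000000, 0.000000, 0.000000)
  k2: at (u, v) = (0.168750, -0.525000), (du/dtau, dv/dtau) = (1.750000, -1.000000); Gamma_uuu = 0.000000, Gamma_uuv = 0.000000, Gamma_uvv = 0.000000, Gamma_vuu = 0.000000, Gamma_vuv = 0.000000, Gamma_vvv = 0.000000; k2 = (1.750000, -1.000000, 0.000000, 0.000000)
  k3: at (u, v) = (0.168750, -0.525000), (du/dtau, dv/dtau) = (1.750000, -1.000000); Gamma_uuu = 0.000000, Gamma_uuv = 0.000000, Gamma_uvv = 0.000000, Gamma_vuu = 0.000000, Gamma_vuv = 0.000000, Gamma_vvv = 0.000000; k3 = (1.750000, -1.000000, 0.000000, 0.000000)
  k4: at (u, v) = (0.300000, -0.600000), (du/dtau, dv/dtau) = (1.750000, -1.000000); Gamma_uuu = 0.000000, Gamma_uuv = 0.000000, Gamma_uvv = 0.000000, Gamma_vuu = 0.000000, Gamma_vuv = 0.000000, Gamma_vvv = 0.000000; k4 = (1.750000, -1.000000, 0.000000, 0.000000)
  Y <- Y + (h/6)(k1 + 2k2 + 2k3 + k4): u = 0.3000, v = -0.6000, du/dtau = 1.7500, dv/dtau = -1.0000

Answer: u = 0.3000, v = -0.6000, du/dtau = 1.7500, dv/dtau = -1.0000
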